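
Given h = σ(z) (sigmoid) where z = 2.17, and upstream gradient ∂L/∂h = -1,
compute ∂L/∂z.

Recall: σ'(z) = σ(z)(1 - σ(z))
∂L/∂z = -0.09198

σ(2.17) = 0.8975
σ'(2.17) = σ(2.17)(1 - σ(2.17)) = 0.8975 × 0.1025 = 0.09198
∂L/∂z = ∂L/∂h · σ'(z) = -1 × 0.09198 = -0.09198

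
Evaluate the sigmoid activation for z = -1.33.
0.2092

sigmoid(-1.33) = 1/(1 + e^(1.33)) = 1/(1 + 3.781) = 0.2092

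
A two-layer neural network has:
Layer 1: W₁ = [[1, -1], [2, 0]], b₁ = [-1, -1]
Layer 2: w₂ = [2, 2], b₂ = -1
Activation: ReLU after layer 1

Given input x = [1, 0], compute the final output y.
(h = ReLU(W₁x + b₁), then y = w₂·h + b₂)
y = 1

Layer 1 pre-activation: z₁ = [0, 1]
After ReLU: h = [0, 1]
Layer 2 output: y = 2×0 + 2×1 + -1 = 1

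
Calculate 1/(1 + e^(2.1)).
0.1091

sigmoid(-2.1) = 1/(1 + e^(2.1)) = 1/(1 + 8.166) = 0.1091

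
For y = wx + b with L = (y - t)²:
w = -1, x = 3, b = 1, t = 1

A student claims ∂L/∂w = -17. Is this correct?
Incorrect

y = (-1)(3) + 1 = -2
∂L/∂y = 2(y - t) = 2(-2 - 1) = -6
∂y/∂w = x = 3
∂L/∂w = -6 × 3 = -18

Claimed value: -17
Incorrect: The correct gradient is -18.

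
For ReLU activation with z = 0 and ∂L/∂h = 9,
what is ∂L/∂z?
∂L/∂z = 0

h = ReLU(0) = 0
At z = 0: ∂h/∂z = 0 (by convention)
∂L/∂z = ∂L/∂h · ∂h/∂z = 9 × 0 = 0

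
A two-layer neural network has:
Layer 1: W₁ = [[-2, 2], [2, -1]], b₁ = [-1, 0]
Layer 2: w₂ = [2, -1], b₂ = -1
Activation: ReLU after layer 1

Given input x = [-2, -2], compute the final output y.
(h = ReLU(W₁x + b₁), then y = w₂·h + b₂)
y = -1

Layer 1 pre-activation: z₁ = [-1, -2]
After ReLU: h = [0, 0]
Layer 2 output: y = 2×0 + -1×0 + -1 = -1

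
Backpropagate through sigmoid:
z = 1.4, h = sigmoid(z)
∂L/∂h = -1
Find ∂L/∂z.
∂L/∂z = -0.1587

σ(1.4) = 0.8022
σ'(1.4) = σ(1.4)(1 - σ(1.4)) = 0.8022 × 0.1978 = 0.1587
∂L/∂z = ∂L/∂h · σ'(z) = -1 × 0.1587 = -0.1587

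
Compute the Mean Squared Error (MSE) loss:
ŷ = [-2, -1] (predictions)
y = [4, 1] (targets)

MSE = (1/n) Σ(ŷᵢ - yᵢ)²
MSE = 20

MSE = (1/2)((-2-4)² + (-1-1)²) = (1/2)(36 + 4) = 20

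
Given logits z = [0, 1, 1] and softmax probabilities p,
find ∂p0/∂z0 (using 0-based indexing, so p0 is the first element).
∂p0/∂z0 = 0.1312

p = softmax(z) = [0.1554, 0.4223, 0.4223]
p0 = 0.1554

∂p0/∂z0 = p0(1 - p0) = 0.1554 × (1 - 0.1554) = 0.1312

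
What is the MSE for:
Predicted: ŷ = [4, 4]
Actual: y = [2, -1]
MSE = 14.5

MSE = (1/2)((4-2)² + (4--1)²) = (1/2)(4 + 25) = 14.5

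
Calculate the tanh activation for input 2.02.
0.9654

tanh(2.02) = (e^(2.02) - e^(-2.02))/(e^(2.02) + e^(-2.02)) = 0.9654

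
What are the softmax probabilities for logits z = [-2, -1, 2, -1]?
p = [0.0164, 0.0445, 0.8945, 0.0445]

exp(z) = [0.1353, 0.3679, 7.389, 0.3679]
Sum = 8.26
p = [0.0164, 0.0445, 0.8945, 0.0445]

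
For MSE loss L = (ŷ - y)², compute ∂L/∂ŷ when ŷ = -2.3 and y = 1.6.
∂L/∂ŷ = -7.8

∂L/∂ŷ = 2(ŷ - y) = 2(-2.3 - 1.6) = 2(-3.9) = -7.8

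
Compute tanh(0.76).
0.6411

tanh(0.76) = (e^(0.76) - e^(-0.76))/(e^(0.76) + e^(-0.76)) = 0.6411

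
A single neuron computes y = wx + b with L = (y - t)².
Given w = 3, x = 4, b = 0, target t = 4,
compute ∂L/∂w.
∂L/∂w = 64

y = wx + b = (3)(4) + 0 = 12
∂L/∂y = 2(y - t) = 2(12 - 4) = 16
∂y/∂w = x = 4
∂L/∂w = ∂L/∂y · ∂y/∂w = 16 × 4 = 64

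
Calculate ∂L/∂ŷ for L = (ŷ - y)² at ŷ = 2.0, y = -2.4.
∂L/∂ŷ = 8.8

∂L/∂ŷ = 2(ŷ - y) = 2(2.0 - -2.4) = 2(4.4) = 8.8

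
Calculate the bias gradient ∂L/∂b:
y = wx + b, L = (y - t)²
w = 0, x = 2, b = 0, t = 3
∂L/∂b = -6

y = wx + b = (0)(2) + 0 = 0
∂L/∂y = 2(y - t) = 2(0 - 3) = -6
∂y/∂b = 1
∂L/∂b = ∂L/∂y · ∂y/∂b = -6 × 1 = -6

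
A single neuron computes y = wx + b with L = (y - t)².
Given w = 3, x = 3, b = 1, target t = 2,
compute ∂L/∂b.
∂L/∂b = 16

y = wx + b = (3)(3) + 1 = 10
∂L/∂y = 2(y - t) = 2(10 - 2) = 16
∂y/∂b = 1
∂L/∂b = ∂L/∂y · ∂y/∂b = 16 × 1 = 16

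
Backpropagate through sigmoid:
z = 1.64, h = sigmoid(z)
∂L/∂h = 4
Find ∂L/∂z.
∂L/∂z = 0.5443

σ(1.64) = 0.8375
σ'(1.64) = σ(1.64)(1 - σ(1.64)) = 0.8375 × 0.1625 = 0.1361
∂L/∂z = ∂L/∂h · σ'(z) = 4 × 0.1361 = 0.5443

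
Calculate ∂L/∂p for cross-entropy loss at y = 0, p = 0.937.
∂L/∂p = 15.87

∂L/∂p = -y/p + (1-y)/(1-p) = 0 + 1/0.063 = 15.87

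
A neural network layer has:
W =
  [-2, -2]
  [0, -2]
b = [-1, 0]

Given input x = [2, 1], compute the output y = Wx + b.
y = [-7, -2]

Wx = [-2×2 + -2×1, 0×2 + -2×1]
   = [-6, -2]
y = Wx + b = [-6 + -1, -2 + 0] = [-7, -2]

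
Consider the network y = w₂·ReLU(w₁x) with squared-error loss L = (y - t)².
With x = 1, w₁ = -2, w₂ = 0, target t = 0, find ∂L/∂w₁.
∂L/∂w₁ = 0

Forward pass:
z = w₁x = -2×1 = -2
h = ReLU(-2) = 0
y = w₂h = 0×0 = 0

Backward pass:
∂L/∂y = 2(y - t) = 2(0 - 0) = 0
∂y/∂h = w₂ = 0
∂h/∂z = 0 (ReLU derivative)
∂z/∂w₁ = x = 1

∂L/∂w₁ = 0 × 0 × 0 × 1 = 0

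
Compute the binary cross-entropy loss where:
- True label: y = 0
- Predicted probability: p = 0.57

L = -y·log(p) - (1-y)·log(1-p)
L = 0.844

L = -0·log(0.57) - 1·log(0.43) = -log(0.43) = 0.844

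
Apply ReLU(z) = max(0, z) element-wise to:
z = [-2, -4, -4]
h = [0, 0, 0]

ReLU applied element-wise: max(0,-2)=0, max(0,-4)=0, max(0,-4)=0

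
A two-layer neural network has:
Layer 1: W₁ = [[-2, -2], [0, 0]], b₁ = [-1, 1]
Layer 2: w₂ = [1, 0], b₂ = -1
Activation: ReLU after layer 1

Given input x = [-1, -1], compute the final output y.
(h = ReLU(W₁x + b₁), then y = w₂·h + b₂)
y = 2

Layer 1 pre-activation: z₁ = [3, 1]
After ReLU: h = [3, 1]
Layer 2 output: y = 1×3 + 0×1 + -1 = 2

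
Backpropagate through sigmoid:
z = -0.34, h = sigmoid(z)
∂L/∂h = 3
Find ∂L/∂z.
∂L/∂z = 0.7287

σ(-0.34) = 0.4158
σ'(-0.34) = σ(-0.34)(1 - σ(-0.34)) = 0.4158 × 0.5842 = 0.2429
∂L/∂z = ∂L/∂h · σ'(z) = 3 × 0.2429 = 0.7287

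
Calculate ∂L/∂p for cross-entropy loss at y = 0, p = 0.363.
∂L/∂p = 1.57

∂L/∂p = -y/p + (1-y)/(1-p) = 0 + 1/0.637 = 1.57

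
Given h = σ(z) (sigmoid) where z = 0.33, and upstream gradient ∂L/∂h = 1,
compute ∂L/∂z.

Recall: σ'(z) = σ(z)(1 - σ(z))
∂L/∂z = 0.2433

σ(0.33) = 0.5818
σ'(0.33) = σ(0.33)(1 - σ(0.33)) = 0.5818 × 0.4182 = 0.2433
∂L/∂z = ∂L/∂h · σ'(z) = 1 × 0.2433 = 0.2433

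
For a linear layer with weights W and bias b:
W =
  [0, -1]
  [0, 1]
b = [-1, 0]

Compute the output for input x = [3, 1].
y = [-2, 1]

Wx = [0×3 + -1×1, 0×3 + 1×1]
   = [-1, 1]
y = Wx + b = [-1 + -1, 1 + 0] = [-2, 1]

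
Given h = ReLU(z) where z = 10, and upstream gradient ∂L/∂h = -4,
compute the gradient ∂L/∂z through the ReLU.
∂L/∂z = -4

h = ReLU(10) = 10
Since z > 0: ∂h/∂z = 1
∂L/∂z = ∂L/∂h · ∂h/∂z = -4 × 1 = -4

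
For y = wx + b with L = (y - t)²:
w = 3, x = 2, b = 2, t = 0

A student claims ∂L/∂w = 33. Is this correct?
Incorrect

y = (3)(2) + 2 = 8
∂L/∂y = 2(y - t) = 2(8 - 0) = 16
∂y/∂w = x = 2
∂L/∂w = 16 × 2 = 32

Claimed value: 33
Incorrect: The correct gradient is 32.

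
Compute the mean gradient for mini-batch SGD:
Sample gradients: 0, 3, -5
Average gradient = -0.6667

Average = (1/3)(0 + 3 + -5) = -2/3 = -0.6667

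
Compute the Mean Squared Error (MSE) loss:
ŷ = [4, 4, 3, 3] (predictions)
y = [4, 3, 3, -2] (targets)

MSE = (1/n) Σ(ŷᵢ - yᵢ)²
MSE = 6.5

MSE = (1/4)((4-4)² + (4-3)² + (3-3)² + (3--2)²) = (1/4)(0 + 1 + 0 + 25) = 6.5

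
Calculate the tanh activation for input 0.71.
0.6107

tanh(0.71) = (e^(0.71) - e^(-0.71))/(e^(0.71) + e^(-0.71)) = 0.6107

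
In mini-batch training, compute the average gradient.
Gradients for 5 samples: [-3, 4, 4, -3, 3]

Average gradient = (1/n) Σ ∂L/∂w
Average gradient = 1

Average = (1/5)(-3 + 4 + 4 + -3 + 3) = 5/5 = 1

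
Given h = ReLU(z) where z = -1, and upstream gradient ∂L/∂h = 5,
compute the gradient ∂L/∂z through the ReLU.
∂L/∂z = 0

h = ReLU(-1) = 0
Since z < 0: ∂h/∂z = 0
∂L/∂z = ∂L/∂h · ∂h/∂z = 5 × 0 = 0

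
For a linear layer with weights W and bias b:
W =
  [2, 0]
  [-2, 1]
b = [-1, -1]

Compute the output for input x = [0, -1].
y = [-1, -2]

Wx = [2×0 + 0×-1, -2×0 + 1×-1]
   = [0, -1]
y = Wx + b = [0 + -1, -1 + -1] = [-1, -2]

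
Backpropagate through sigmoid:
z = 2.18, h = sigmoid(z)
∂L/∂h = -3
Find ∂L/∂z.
∂L/∂z = -0.2737

σ(2.18) = 0.8984
σ'(2.18) = σ(2.18)(1 - σ(2.18)) = 0.8984 × 0.1016 = 0.09125
∂L/∂z = ∂L/∂h · σ'(z) = -3 × 0.09125 = -0.2737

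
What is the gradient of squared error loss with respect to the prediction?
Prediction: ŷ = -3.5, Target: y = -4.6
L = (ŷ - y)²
∂L/∂ŷ = 2.2

∂L/∂ŷ = 2(ŷ - y) = 2(-3.5 - -4.6) = 2(1.1) = 2.2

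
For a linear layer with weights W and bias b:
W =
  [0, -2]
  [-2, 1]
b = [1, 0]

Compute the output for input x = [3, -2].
y = [5, -8]

Wx = [0×3 + -2×-2, -2×3 + 1×-2]
   = [4, -8]
y = Wx + b = [4 + 1, -8 + 0] = [5, -8]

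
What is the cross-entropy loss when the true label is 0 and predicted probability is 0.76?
L = 1.427

L = -0·log(0.76) - 1·log(0.24) = -log(0.24) = 1.427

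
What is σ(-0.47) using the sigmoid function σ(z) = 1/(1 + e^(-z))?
0.3846

sigmoid(-0.47) = 1/(1 + e^(0.47)) = 1/(1 + 1.6) = 0.3846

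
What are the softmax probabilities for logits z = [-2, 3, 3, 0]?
p = [0.0033, 0.4863, 0.4863, 0.0242]

exp(z) = [0.1353, 20.09, 20.09, 1]
Sum = 41.31
p = [0.0033, 0.4863, 0.4863, 0.0242]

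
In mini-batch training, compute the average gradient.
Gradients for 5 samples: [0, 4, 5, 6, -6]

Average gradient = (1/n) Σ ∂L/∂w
Average gradient = 1.8

Average = (1/5)(0 + 4 + 5 + 6 + -6) = 9/5 = 1.8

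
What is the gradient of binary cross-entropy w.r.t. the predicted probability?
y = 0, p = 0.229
∂L/∂p = 1.297

∂L/∂p = -y/p + (1-y)/(1-p) = 0 + 1/0.771 = 1.297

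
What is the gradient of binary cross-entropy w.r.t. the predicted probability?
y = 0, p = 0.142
∂L/∂p = 1.166

∂L/∂p = -y/p + (1-y)/(1-p) = 0 + 1/0.858 = 1.166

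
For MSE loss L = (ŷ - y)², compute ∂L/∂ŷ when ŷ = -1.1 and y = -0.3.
∂L/∂ŷ = -1.6

∂L/∂ŷ = 2(ŷ - y) = 2(-1.1 - -0.3) = 2(-0.8) = -1.6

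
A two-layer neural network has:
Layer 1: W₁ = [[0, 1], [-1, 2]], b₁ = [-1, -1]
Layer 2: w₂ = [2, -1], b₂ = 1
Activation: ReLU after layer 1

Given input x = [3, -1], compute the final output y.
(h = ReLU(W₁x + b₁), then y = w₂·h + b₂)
y = 1

Layer 1 pre-activation: z₁ = [-2, -6]
After ReLU: h = [0, 0]
Layer 2 output: y = 2×0 + -1×0 + 1 = 1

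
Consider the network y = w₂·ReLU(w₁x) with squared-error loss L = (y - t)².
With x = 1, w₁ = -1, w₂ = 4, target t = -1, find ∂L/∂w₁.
∂L/∂w₁ = 0

Forward pass:
z = w₁x = -1×1 = -1
h = ReLU(-1) = 0
y = w₂h = 4×0 = 0

Backward pass:
∂L/∂y = 2(y - t) = 2(0 - -1) = 2
∂y/∂h = w₂ = 4
∂h/∂z = 0 (ReLU derivative)
∂z/∂w₁ = x = 1

∂L/∂w₁ = 2 × 4 × 0 × 1 = 0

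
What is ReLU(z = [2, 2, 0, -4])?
h = [2, 2, 0, 0]

ReLU applied element-wise: max(0,2)=2, max(0,2)=2, max(0,0)=0, max(0,-4)=0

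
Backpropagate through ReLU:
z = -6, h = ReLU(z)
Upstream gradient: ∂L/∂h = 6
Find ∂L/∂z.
∂L/∂z = 0

h = ReLU(-6) = 0
Since z < 0: ∂h/∂z = 0
∂L/∂z = ∂L/∂h · ∂h/∂z = 6 × 0 = 0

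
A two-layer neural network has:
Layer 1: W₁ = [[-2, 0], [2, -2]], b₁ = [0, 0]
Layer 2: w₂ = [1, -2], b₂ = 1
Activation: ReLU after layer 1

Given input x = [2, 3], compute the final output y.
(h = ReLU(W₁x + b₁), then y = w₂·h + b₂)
y = 1

Layer 1 pre-activation: z₁ = [-4, -2]
After ReLU: h = [0, 0]
Layer 2 output: y = 1×0 + -2×0 + 1 = 1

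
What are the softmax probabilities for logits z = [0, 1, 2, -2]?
p = [0.0889, 0.2418, 0.6572, 0.012]

exp(z) = [1, 2.718, 7.389, 0.1353]
Sum = 11.24
p = [0.0889, 0.2418, 0.6572, 0.012]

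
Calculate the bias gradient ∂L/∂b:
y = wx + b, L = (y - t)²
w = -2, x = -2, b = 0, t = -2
∂L/∂b = 12

y = wx + b = (-2)(-2) + 0 = 4
∂L/∂y = 2(y - t) = 2(4 - -2) = 12
∂y/∂b = 1
∂L/∂b = ∂L/∂y · ∂y/∂b = 12 × 1 = 12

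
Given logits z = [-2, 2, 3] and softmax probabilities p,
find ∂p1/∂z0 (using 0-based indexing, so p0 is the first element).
∂p1/∂z0 = -0.001312

p = softmax(z) = [0.004902, 0.2676, 0.7275]
p1 = 0.2676, p0 = 0.004902

∂p1/∂z0 = -p1 × p0 = -0.2676 × 0.004902 = -0.001312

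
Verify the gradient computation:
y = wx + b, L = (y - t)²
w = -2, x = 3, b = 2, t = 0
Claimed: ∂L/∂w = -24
Correct

y = (-2)(3) + 2 = -4
∂L/∂y = 2(y - t) = 2(-4 - 0) = -8
∂y/∂w = x = 3
∂L/∂w = -8 × 3 = -24

Claimed value: -24
Correct: The correct gradient is -24.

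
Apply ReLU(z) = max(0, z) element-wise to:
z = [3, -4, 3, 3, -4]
h = [3, 0, 3, 3, 0]

ReLU applied element-wise: max(0,3)=3, max(0,-4)=0, max(0,3)=3, max(0,3)=3, max(0,-4)=0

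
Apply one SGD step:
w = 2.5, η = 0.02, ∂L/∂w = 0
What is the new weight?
w_new = 2.5

w_new = w - η·∂L/∂w = 2.5 - 0.02×(0) = 2.5 - (0) = 2.5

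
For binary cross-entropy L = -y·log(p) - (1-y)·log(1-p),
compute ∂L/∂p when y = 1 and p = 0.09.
∂L/∂p = -11.11

∂L/∂p = -y/p + (1-y)/(1-p) = -1/0.09 + 0 = -11.11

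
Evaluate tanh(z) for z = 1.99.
0.9633

tanh(1.99) = (e^(1.99) - e^(-1.99))/(e^(1.99) + e^(-1.99)) = 0.9633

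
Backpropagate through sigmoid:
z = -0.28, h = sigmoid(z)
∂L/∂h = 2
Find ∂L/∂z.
∂L/∂z = 0.4903

σ(-0.28) = 0.4305
σ'(-0.28) = σ(-0.28)(1 - σ(-0.28)) = 0.4305 × 0.5695 = 0.2452
∂L/∂z = ∂L/∂h · σ'(z) = 2 × 0.2452 = 0.4903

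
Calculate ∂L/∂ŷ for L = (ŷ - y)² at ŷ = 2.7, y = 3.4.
∂L/∂ŷ = -1.4

∂L/∂ŷ = 2(ŷ - y) = 2(2.7 - 3.4) = 2(-0.7) = -1.4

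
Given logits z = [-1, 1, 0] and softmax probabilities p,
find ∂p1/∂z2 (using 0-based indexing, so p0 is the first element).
∂p1/∂z2 = -0.1628

p = softmax(z) = [0.09003, 0.6652, 0.2447]
p1 = 0.6652, p2 = 0.2447

∂p1/∂z2 = -p1 × p2 = -0.6652 × 0.2447 = -0.1628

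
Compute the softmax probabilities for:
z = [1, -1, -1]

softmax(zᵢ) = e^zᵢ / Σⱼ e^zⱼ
p = [0.787, 0.1065, 0.1065]

exp(z) = [2.718, 0.3679, 0.3679]
Sum = 3.454
p = [0.787, 0.1065, 0.1065]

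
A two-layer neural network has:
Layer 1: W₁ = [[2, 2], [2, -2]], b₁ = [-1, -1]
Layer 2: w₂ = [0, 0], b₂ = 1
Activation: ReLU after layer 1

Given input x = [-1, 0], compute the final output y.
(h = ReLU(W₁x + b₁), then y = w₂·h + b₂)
y = 1

Layer 1 pre-activation: z₁ = [-3, -3]
After ReLU: h = [0, 0]
Layer 2 output: y = 0×0 + 0×0 + 1 = 1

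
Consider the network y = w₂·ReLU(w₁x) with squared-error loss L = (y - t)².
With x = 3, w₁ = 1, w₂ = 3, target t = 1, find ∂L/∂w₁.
∂L/∂w₁ = 144

Forward pass:
z = w₁x = 1×3 = 3
h = ReLU(3) = 3
y = w₂h = 3×3 = 9

Backward pass:
∂L/∂y = 2(y - t) = 2(9 - 1) = 16
∂y/∂h = w₂ = 3
∂h/∂z = 1 (ReLU derivative)
∂z/∂w₁ = x = 3

∂L/∂w₁ = 16 × 3 × 1 × 3 = 144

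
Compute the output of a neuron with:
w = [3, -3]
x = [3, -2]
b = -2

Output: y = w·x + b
y = 13

y = (3)(3) + (-3)(-2) + -2 = 13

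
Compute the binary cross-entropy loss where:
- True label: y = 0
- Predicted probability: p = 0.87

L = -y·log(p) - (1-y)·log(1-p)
L = 2.04

L = -0·log(0.87) - 1·log(0.13) = -log(0.13) = 2.04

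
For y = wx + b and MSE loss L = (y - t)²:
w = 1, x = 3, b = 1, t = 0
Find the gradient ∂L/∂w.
∂L/∂w = 24

y = wx + b = (1)(3) + 1 = 4
∂L/∂y = 2(y - t) = 2(4 - 0) = 8
∂y/∂w = x = 3
∂L/∂w = ∂L/∂y · ∂y/∂w = 8 × 3 = 24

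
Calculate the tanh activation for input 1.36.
0.8764

tanh(1.36) = (e^(1.36) - e^(-1.36))/(e^(1.36) + e^(-1.36)) = 0.8764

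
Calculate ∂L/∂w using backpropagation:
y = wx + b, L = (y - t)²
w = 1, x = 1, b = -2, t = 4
∂L/∂w = -10

y = wx + b = (1)(1) + -2 = -1
∂L/∂y = 2(y - t) = 2(-1 - 4) = -10
∂y/∂w = x = 1
∂L/∂w = ∂L/∂y · ∂y/∂w = -10 × 1 = -10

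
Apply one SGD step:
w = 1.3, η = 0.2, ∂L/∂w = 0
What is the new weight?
w_new = 1.3

w_new = w - η·∂L/∂w = 1.3 - 0.2×(0) = 1.3 - (0) = 1.3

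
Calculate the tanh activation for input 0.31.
0.3004

tanh(0.31) = (e^(0.31) - e^(-0.31))/(e^(0.31) + e^(-0.31)) = 0.3004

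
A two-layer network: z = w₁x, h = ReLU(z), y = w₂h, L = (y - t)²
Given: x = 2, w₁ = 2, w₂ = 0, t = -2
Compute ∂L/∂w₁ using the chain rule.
∂L/∂w₁ = 0

Forward pass:
z = w₁x = 2×2 = 4
h = ReLU(4) = 4
y = w₂h = 0×4 = 0

Backward pass:
∂L/∂y = 2(y - t) = 2(0 - -2) = 4
∂y/∂h = w₂ = 0
∂h/∂z = 1 (ReLU derivative)
∂z/∂w₁ = x = 2

∂L/∂w₁ = 4 × 0 × 1 × 2 = 0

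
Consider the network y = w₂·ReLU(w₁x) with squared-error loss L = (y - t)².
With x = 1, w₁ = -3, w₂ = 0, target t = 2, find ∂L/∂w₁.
∂L/∂w₁ = 0

Forward pass:
z = w₁x = -3×1 = -3
h = ReLU(-3) = 0
y = w₂h = 0×0 = 0

Backward pass:
∂L/∂y = 2(y - t) = 2(0 - 2) = -4
∂y/∂h = w₂ = 0
∂h/∂z = 0 (ReLU derivative)
∂z/∂w₁ = x = 1

∂L/∂w₁ = -4 × 0 × 0 × 1 = 0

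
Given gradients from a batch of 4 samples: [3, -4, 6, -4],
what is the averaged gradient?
Average gradient = 0.25

Average = (1/4)(3 + -4 + 6 + -4) = 1/4 = 0.25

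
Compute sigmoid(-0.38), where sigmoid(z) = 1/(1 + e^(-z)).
0.4061

sigmoid(-0.38) = 1/(1 + e^(0.38)) = 1/(1 + 1.462) = 0.4061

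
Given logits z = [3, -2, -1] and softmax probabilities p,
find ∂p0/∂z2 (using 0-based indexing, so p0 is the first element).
∂p0/∂z2 = -0.01743

p = softmax(z) = [0.9756, 0.006573, 0.01787]
p0 = 0.9756, p2 = 0.01787

∂p0/∂z2 = -p0 × p2 = -0.9756 × 0.01787 = -0.01743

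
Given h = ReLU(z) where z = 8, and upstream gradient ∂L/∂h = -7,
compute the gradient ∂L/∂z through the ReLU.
∂L/∂z = -7

h = ReLU(8) = 8
Since z > 0: ∂h/∂z = 1
∂L/∂z = ∂L/∂h · ∂h/∂z = -7 × 1 = -7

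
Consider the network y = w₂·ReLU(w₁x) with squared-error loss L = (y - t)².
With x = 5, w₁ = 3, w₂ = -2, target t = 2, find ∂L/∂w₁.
∂L/∂w₁ = 640

Forward pass:
z = w₁x = 3×5 = 15
h = ReLU(15) = 15
y = w₂h = -2×15 = -30

Backward pass:
∂L/∂y = 2(y - t) = 2(-30 - 2) = -64
∂y/∂h = w₂ = -2
∂h/∂z = 1 (ReLU derivative)
∂z/∂w₁ = x = 5

∂L/∂w₁ = -64 × -2 × 1 × 5 = 640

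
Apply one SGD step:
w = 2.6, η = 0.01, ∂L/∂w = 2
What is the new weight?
w_new = 2.58

w_new = w - η·∂L/∂w = 2.6 - 0.01×(2) = 2.6 - (0.02) = 2.58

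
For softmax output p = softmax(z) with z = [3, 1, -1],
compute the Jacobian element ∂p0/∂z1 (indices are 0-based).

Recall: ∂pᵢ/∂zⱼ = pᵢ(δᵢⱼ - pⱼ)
∂p0/∂z1 = -0.1017

p = softmax(z) = [0.8668, 0.1173, 0.01588]
p0 = 0.8668, p1 = 0.1173

∂p0/∂z1 = -p0 × p1 = -0.8668 × 0.1173 = -0.1017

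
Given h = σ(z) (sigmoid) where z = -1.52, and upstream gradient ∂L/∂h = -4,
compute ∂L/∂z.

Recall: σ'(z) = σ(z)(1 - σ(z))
∂L/∂z = -0.589

σ(-1.52) = 0.1795
σ'(-1.52) = σ(-1.52)(1 - σ(-1.52)) = 0.1795 × 0.8205 = 0.1473
∂L/∂z = ∂L/∂h · σ'(z) = -4 × 0.1473 = -0.589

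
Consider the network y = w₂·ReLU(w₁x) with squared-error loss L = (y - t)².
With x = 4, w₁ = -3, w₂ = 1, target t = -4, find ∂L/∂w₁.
∂L/∂w₁ = 0

Forward pass:
z = w₁x = -3×4 = -12
h = ReLU(-12) = 0
y = w₂h = 1×0 = 0

Backward pass:
∂L/∂y = 2(y - t) = 2(0 - -4) = 8
∂y/∂h = w₂ = 1
∂h/∂z = 0 (ReLU derivative)
∂z/∂w₁ = x = 4

∂L/∂w₁ = 8 × 1 × 0 × 4 = 0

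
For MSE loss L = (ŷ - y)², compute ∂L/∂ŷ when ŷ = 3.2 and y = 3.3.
∂L/∂ŷ = -0.2

∂L/∂ŷ = 2(ŷ - y) = 2(3.2 - 3.3) = 2(-0.1) = -0.2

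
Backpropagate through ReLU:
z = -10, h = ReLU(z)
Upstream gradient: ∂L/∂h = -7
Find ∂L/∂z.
∂L/∂z = 0

h = ReLU(-10) = 0
Since z < 0: ∂h/∂z = 0
∂L/∂z = ∂L/∂h · ∂h/∂z = -7 × 0 = 0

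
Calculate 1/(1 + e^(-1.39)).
0.8006

sigmoid(1.39) = 1/(1 + e^(-1.39)) = 1/(1 + 0.2491) = 0.8006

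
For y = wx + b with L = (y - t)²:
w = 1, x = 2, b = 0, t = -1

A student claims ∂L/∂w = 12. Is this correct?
Correct

y = (1)(2) + 0 = 2
∂L/∂y = 2(y - t) = 2(2 - -1) = 6
∂y/∂w = x = 2
∂L/∂w = 6 × 2 = 12

Claimed value: 12
Correct: The correct gradient is 12.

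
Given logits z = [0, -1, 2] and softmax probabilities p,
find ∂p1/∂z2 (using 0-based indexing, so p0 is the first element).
∂p1/∂z2 = -0.03545

p = softmax(z) = [0.1142, 0.04201, 0.8438]
p1 = 0.04201, p2 = 0.8438

∂p1/∂z2 = -p1 × p2 = -0.04201 × 0.8438 = -0.03545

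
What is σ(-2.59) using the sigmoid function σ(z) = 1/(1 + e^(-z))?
0.06978

sigmoid(-2.59) = 1/(1 + e^(2.59)) = 1/(1 + 13.33) = 0.06978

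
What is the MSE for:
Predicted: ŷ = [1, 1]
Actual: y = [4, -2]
MSE = 9

MSE = (1/2)((1-4)² + (1--2)²) = (1/2)(9 + 9) = 9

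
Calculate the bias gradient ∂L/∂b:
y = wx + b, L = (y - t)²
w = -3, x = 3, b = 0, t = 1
∂L/∂b = -20

y = wx + b = (-3)(3) + 0 = -9
∂L/∂y = 2(y - t) = 2(-9 - 1) = -20
∂y/∂b = 1
∂L/∂b = ∂L/∂y · ∂y/∂b = -20 × 1 = -20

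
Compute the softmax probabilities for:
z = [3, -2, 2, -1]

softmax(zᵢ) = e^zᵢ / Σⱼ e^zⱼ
p = [0.7179, 0.0048, 0.2641, 0.0131]

exp(z) = [20.09, 0.1353, 7.389, 0.3679]
Sum = 27.98
p = [0.7179, 0.0048, 0.2641, 0.0131]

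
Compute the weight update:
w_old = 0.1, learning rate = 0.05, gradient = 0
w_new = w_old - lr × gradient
w_new = 0.1

w_new = w - η·∂L/∂w = 0.1 - 0.05×(0) = 0.1 - (0) = 0.1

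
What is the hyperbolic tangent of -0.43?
-0.4053

tanh(-0.43) = (e^(-0.43) - e^(0.43))/(e^(-0.43) + e^(0.43)) = -0.4053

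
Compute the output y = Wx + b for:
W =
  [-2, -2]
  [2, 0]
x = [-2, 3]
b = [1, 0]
y = [-1, -4]

Wx = [-2×-2 + -2×3, 2×-2 + 0×3]
   = [-2, -4]
y = Wx + b = [-2 + 1, -4 + 0] = [-1, -4]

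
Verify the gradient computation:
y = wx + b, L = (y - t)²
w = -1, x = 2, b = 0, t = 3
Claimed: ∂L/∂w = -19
Incorrect

y = (-1)(2) + 0 = -2
∂L/∂y = 2(y - t) = 2(-2 - 3) = -10
∂y/∂w = x = 2
∂L/∂w = -10 × 2 = -20

Claimed value: -19
Incorrect: The correct gradient is -20.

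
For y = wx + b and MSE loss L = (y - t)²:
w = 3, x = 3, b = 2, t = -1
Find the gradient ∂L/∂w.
∂L/∂w = 72

y = wx + b = (3)(3) + 2 = 11
∂L/∂y = 2(y - t) = 2(11 - -1) = 24
∂y/∂w = x = 3
∂L/∂w = ∂L/∂y · ∂y/∂w = 24 × 3 = 72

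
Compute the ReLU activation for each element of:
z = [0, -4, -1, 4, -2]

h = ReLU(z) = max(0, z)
h = [0, 0, 0, 4, 0]

ReLU applied element-wise: max(0,0)=0, max(0,-4)=0, max(0,-1)=0, max(0,4)=4, max(0,-2)=0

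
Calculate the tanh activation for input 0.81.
0.6696

tanh(0.81) = (e^(0.81) - e^(-0.81))/(e^(0.81) + e^(-0.81)) = 0.6696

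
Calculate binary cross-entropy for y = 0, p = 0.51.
L = 0.7133

L = -0·log(0.51) - 1·log(0.49) = -log(0.49) = 0.7133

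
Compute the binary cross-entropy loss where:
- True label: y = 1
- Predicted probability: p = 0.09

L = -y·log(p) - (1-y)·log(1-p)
L = 2.408

L = -1·log(0.09) - 0·log(0.91) = -log(0.09) = 2.408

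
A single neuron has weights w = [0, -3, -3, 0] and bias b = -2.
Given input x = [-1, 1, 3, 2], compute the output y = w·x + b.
y = -14

y = (0)(-1) + (-3)(1) + (-3)(3) + (0)(2) + -2 = -14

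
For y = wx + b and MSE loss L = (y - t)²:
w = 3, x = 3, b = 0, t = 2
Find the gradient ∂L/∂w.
∂L/∂w = 42

y = wx + b = (3)(3) + 0 = 9
∂L/∂y = 2(y - t) = 2(9 - 2) = 14
∂y/∂w = x = 3
∂L/∂w = ∂L/∂y · ∂y/∂w = 14 × 3 = 42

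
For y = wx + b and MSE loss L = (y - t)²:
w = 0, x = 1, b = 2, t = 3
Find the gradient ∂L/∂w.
∂L/∂w = -2

y = wx + b = (0)(1) + 2 = 2
∂L/∂y = 2(y - t) = 2(2 - 3) = -2
∂y/∂w = x = 1
∂L/∂w = ∂L/∂y · ∂y/∂w = -2 × 1 = -2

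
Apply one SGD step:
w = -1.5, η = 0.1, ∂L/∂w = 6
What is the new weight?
w_new = -2.1

w_new = w - η·∂L/∂w = -1.5 - 0.1×(6) = -1.5 - (0.6) = -2.1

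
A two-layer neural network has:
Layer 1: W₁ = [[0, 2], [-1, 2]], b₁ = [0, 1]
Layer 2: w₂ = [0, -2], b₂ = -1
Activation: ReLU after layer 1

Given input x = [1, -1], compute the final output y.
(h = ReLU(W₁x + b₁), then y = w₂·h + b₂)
y = -1

Layer 1 pre-activation: z₁ = [-2, -2]
After ReLU: h = [0, 0]
Layer 2 output: y = 0×0 + -2×0 + -1 = -1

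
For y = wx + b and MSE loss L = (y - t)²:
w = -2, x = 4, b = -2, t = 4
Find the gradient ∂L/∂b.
∂L/∂b = -28

y = wx + b = (-2)(4) + -2 = -10
∂L/∂y = 2(y - t) = 2(-10 - 4) = -28
∂y/∂b = 1
∂L/∂b = ∂L/∂y · ∂y/∂b = -28 × 1 = -28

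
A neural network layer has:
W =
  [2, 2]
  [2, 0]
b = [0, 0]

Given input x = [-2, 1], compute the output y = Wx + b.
y = [-2, -4]

Wx = [2×-2 + 2×1, 2×-2 + 0×1]
   = [-2, -4]
y = Wx + b = [-2 + 0, -4 + 0] = [-2, -4]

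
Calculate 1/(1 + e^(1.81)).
0.1406

sigmoid(-1.81) = 1/(1 + e^(1.81)) = 1/(1 + 6.11) = 0.1406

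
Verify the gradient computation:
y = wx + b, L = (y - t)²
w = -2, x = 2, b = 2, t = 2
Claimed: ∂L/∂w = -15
Incorrect

y = (-2)(2) + 2 = -2
∂L/∂y = 2(y - t) = 2(-2 - 2) = -8
∂y/∂w = x = 2
∂L/∂w = -8 × 2 = -16

Claimed value: -15
Incorrect: The correct gradient is -16.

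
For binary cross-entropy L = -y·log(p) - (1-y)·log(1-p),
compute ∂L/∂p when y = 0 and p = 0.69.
∂L/∂p = 3.226

∂L/∂p = -y/p + (1-y)/(1-p) = 0 + 1/0.31 = 3.226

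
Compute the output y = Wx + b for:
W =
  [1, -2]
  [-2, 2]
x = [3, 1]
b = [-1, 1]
y = [0, -3]

Wx = [1×3 + -2×1, -2×3 + 2×1]
   = [1, -4]
y = Wx + b = [1 + -1, -4 + 1] = [0, -3]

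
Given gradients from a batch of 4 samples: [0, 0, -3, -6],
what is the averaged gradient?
Average gradient = -2.25

Average = (1/4)(0 + 0 + -3 + -6) = -9/4 = -2.25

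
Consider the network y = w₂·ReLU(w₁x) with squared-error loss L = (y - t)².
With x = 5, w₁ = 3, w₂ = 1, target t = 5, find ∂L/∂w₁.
∂L/∂w₁ = 100

Forward pass:
z = w₁x = 3×5 = 15
h = ReLU(15) = 15
y = w₂h = 1×15 = 15

Backward pass:
∂L/∂y = 2(y - t) = 2(15 - 5) = 20
∂y/∂h = w₂ = 1
∂h/∂z = 1 (ReLU derivative)
∂z/∂w₁ = x = 5

∂L/∂w₁ = 20 × 1 × 1 × 5 = 100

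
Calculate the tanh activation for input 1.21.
0.8367

tanh(1.21) = (e^(1.21) - e^(-1.21))/(e^(1.21) + e^(-1.21)) = 0.8367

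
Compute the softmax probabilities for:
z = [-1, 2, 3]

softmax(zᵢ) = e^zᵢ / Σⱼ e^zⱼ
p = [0.0132, 0.2654, 0.7214]

exp(z) = [0.3679, 7.389, 20.09]
Sum = 27.84
p = [0.0132, 0.2654, 0.7214]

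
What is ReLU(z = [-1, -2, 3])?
h = [0, 0, 3]

ReLU applied element-wise: max(0,-1)=0, max(0,-2)=0, max(0,3)=3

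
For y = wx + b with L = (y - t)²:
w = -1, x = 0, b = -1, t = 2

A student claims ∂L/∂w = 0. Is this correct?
Correct

y = (-1)(0) + -1 = -1
∂L/∂y = 2(y - t) = 2(-1 - 2) = -6
∂y/∂w = x = 0
∂L/∂w = -6 × 0 = 0

Claimed value: 0
Correct: The correct gradient is 0.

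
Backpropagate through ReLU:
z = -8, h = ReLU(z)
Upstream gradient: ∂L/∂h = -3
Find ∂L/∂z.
∂L/∂z = 0

h = ReLU(-8) = 0
Since z < 0: ∂h/∂z = 0
∂L/∂z = ∂L/∂h · ∂h/∂z = -3 × 0 = 0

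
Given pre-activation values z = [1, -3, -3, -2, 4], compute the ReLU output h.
h = [1, 0, 0, 0, 4]

ReLU applied element-wise: max(0,1)=1, max(0,-3)=0, max(0,-3)=0, max(0,-2)=0, max(0,4)=4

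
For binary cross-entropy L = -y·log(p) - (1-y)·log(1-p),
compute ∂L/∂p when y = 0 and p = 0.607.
∂L/∂p = 2.545

∂L/∂p = -y/p + (1-y)/(1-p) = 0 + 1/0.393 = 2.545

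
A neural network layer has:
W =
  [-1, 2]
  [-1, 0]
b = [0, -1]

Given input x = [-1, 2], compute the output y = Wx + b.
y = [5, 0]

Wx = [-1×-1 + 2×2, -1×-1 + 0×2]
   = [5, 1]
y = Wx + b = [5 + 0, 1 + -1] = [5, 0]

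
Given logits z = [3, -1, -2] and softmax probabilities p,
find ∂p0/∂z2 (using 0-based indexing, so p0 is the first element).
∂p0/∂z2 = -0.006413

p = softmax(z) = [0.9756, 0.01787, 0.006573]
p0 = 0.9756, p2 = 0.006573

∂p0/∂z2 = -p0 × p2 = -0.9756 × 0.006573 = -0.006413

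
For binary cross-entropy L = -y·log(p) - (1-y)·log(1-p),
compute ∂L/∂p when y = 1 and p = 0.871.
∂L/∂p = -1.148

∂L/∂p = -y/p + (1-y)/(1-p) = -1/0.871 + 0 = -1.148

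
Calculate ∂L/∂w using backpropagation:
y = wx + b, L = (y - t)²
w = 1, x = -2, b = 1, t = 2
∂L/∂w = 12

y = wx + b = (1)(-2) + 1 = -1
∂L/∂y = 2(y - t) = 2(-1 - 2) = -6
∂y/∂w = x = -2
∂L/∂w = ∂L/∂y · ∂y/∂w = -6 × -2 = 12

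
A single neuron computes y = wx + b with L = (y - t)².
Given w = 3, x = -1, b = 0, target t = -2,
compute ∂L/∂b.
∂L/∂b = -2

y = wx + b = (3)(-1) + 0 = -3
∂L/∂y = 2(y - t) = 2(-3 - -2) = -2
∂y/∂b = 1
∂L/∂b = ∂L/∂y · ∂y/∂b = -2 × 1 = -2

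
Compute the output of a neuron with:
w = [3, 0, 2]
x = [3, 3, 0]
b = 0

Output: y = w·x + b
y = 9

y = (3)(3) + (0)(3) + (2)(0) + 0 = 9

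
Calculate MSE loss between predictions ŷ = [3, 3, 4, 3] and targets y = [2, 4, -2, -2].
MSE = 15.75

MSE = (1/4)((3-2)² + (3-4)² + (4--2)² + (3--2)²) = (1/4)(1 + 1 + 36 + 25) = 15.75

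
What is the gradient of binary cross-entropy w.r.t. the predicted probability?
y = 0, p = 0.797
∂L/∂p = 4.926

∂L/∂p = -y/p + (1-y)/(1-p) = 0 + 1/0.203 = 4.926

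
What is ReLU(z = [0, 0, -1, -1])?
h = [0, 0, 0, 0]

ReLU applied element-wise: max(0,0)=0, max(0,0)=0, max(0,-1)=0, max(0,-1)=0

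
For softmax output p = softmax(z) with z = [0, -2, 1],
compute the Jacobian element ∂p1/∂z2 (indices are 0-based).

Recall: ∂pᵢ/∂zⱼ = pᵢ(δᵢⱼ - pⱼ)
∂p1/∂z2 = -0.02477

p = softmax(z) = [0.2595, 0.03512, 0.7054]
p1 = 0.03512, p2 = 0.7054

∂p1/∂z2 = -p1 × p2 = -0.03512 × 0.7054 = -0.02477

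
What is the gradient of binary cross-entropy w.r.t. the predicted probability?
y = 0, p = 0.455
∂L/∂p = 1.835

∂L/∂p = -y/p + (1-y)/(1-p) = 0 + 1/0.545 = 1.835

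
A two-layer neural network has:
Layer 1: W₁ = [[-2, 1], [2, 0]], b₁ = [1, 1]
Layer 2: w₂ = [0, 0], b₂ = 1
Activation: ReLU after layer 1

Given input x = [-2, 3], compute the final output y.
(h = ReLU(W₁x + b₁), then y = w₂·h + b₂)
y = 1

Layer 1 pre-activation: z₁ = [8, -3]
After ReLU: h = [8, 0]
Layer 2 output: y = 0×8 + 0×0 + 1 = 1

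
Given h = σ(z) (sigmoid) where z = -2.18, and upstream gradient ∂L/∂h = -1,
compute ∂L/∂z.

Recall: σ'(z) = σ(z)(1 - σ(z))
∂L/∂z = -0.09125

σ(-2.18) = 0.1016
σ'(-2.18) = σ(-2.18)(1 - σ(-2.18)) = 0.1016 × 0.8984 = 0.09125
∂L/∂z = ∂L/∂h · σ'(z) = -1 × 0.09125 = -0.09125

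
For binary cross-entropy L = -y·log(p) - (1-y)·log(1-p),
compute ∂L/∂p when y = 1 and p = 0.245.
∂L/∂p = -4.082

∂L/∂p = -y/p + (1-y)/(1-p) = -1/0.245 + 0 = -4.082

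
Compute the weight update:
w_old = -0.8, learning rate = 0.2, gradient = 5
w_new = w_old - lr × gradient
w_new = -1.8

w_new = w - η·∂L/∂w = -0.8 - 0.2×(5) = -0.8 - (1) = -1.8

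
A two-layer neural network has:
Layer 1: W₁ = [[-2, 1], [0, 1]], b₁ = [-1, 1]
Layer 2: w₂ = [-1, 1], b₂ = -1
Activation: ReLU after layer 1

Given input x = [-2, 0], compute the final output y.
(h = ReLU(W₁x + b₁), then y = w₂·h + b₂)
y = -3

Layer 1 pre-activation: z₁ = [3, 1]
After ReLU: h = [3, 1]
Layer 2 output: y = -1×3 + 1×1 + -1 = -3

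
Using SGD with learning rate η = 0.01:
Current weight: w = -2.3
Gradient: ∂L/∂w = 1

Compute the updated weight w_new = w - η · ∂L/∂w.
w_new = -2.31

w_new = w - η·∂L/∂w = -2.3 - 0.01×(1) = -2.3 - (0.01) = -2.31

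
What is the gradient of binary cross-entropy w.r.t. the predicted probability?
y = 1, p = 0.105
∂L/∂p = -9.524

∂L/∂p = -y/p + (1-y)/(1-p) = -1/0.105 + 0 = -9.524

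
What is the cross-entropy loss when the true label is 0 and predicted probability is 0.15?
L = 0.1625

L = -0·log(0.15) - 1·log(0.85) = -log(0.85) = 0.1625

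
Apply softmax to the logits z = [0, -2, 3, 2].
p = [0.035, 0.0047, 0.702, 0.2583]

exp(z) = [1, 0.1353, 20.09, 7.389]
Sum = 28.61
p = [0.035, 0.0047, 0.702, 0.2583]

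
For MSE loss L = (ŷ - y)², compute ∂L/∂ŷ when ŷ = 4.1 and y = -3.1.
∂L/∂ŷ = 14.4

∂L/∂ŷ = 2(ŷ - y) = 2(4.1 - -3.1) = 2(7.2) = 14.4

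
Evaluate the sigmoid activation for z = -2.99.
0.04788

sigmoid(-2.99) = 1/(1 + e^(2.99)) = 1/(1 + 19.89) = 0.04788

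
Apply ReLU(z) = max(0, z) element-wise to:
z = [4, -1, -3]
h = [4, 0, 0]

ReLU applied element-wise: max(0,4)=4, max(0,-1)=0, max(0,-3)=0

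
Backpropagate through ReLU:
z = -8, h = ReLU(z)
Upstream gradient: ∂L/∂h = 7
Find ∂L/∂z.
∂L/∂z = 0

h = ReLU(-8) = 0
Since z < 0: ∂h/∂z = 0
∂L/∂z = ∂L/∂h · ∂h/∂z = 7 × 0 = 0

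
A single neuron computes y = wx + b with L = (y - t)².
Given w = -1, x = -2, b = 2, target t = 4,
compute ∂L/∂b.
∂L/∂b = 0

y = wx + b = (-1)(-2) + 2 = 4
∂L/∂y = 2(y - t) = 2(4 - 4) = 0
∂y/∂b = 1
∂L/∂b = ∂L/∂y · ∂y/∂b = 0 × 1 = 0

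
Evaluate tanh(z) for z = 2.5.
0.9866

tanh(2.5) = (e^(2.5) - e^(-2.5))/(e^(2.5) + e^(-2.5)) = 0.9866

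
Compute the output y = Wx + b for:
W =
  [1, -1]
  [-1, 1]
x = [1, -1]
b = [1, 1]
y = [3, -1]

Wx = [1×1 + -1×-1, -1×1 + 1×-1]
   = [2, -2]
y = Wx + b = [2 + 1, -2 + 1] = [3, -1]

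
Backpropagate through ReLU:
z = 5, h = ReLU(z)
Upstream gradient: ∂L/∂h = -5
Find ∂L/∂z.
∂L/∂z = -5

h = ReLU(5) = 5
Since z > 0: ∂h/∂z = 1
∂L/∂z = ∂L/∂h · ∂h/∂z = -5 × 1 = -5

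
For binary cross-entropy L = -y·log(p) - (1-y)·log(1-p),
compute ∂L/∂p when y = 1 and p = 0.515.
∂L/∂p = -1.942

∂L/∂p = -y/p + (1-y)/(1-p) = -1/0.515 + 0 = -1.942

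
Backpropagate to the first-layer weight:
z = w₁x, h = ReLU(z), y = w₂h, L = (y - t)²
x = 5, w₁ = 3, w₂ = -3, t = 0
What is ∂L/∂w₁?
∂L/∂w₁ = 1350

Forward pass:
z = w₁x = 3×5 = 15
h = ReLU(15) = 15
y = w₂h = -3×15 = -45

Backward pass:
∂L/∂y = 2(y - t) = 2(-45 - 0) = -90
∂y/∂h = w₂ = -3
∂h/∂z = 1 (ReLU derivative)
∂z/∂w₁ = x = 5

∂L/∂w₁ = -90 × -3 × 1 × 5 = 1350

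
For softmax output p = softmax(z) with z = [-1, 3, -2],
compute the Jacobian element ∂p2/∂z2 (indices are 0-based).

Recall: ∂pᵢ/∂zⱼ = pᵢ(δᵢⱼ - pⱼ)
∂p2/∂z2 = 0.00653

p = softmax(z) = [0.01787, 0.9756, 0.006573]
p2 = 0.006573

∂p2/∂z2 = p2(1 - p2) = 0.006573 × (1 - 0.006573) = 0.00653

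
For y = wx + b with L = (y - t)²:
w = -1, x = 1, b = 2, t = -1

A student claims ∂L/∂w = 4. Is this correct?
Correct

y = (-1)(1) + 2 = 1
∂L/∂y = 2(y - t) = 2(1 - -1) = 4
∂y/∂w = x = 1
∂L/∂w = 4 × 1 = 4

Claimed value: 4
Correct: The correct gradient is 4.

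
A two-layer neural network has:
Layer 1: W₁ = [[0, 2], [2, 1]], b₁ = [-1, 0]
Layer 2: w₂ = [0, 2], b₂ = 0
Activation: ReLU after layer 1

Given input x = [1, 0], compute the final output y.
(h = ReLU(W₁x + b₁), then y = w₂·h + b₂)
y = 4

Layer 1 pre-activation: z₁ = [-1, 2]
After ReLU: h = [0, 2]
Layer 2 output: y = 0×0 + 2×2 + 0 = 4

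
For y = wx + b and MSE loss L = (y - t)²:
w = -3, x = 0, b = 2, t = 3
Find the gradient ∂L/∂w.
∂L/∂w = 0

y = wx + b = (-3)(0) + 2 = 2
∂L/∂y = 2(y - t) = 2(2 - 3) = -2
∂y/∂w = x = 0
∂L/∂w = ∂L/∂y · ∂y/∂w = -2 × 0 = 0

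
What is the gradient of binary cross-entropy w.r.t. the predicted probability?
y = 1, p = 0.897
∂L/∂p = -1.115

∂L/∂p = -y/p + (1-y)/(1-p) = -1/0.897 + 0 = -1.115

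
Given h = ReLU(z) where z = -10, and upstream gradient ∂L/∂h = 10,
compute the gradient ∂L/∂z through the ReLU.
∂L/∂z = 0

h = ReLU(-10) = 0
Since z < 0: ∂h/∂z = 0
∂L/∂z = ∂L/∂h · ∂h/∂z = 10 × 0 = 0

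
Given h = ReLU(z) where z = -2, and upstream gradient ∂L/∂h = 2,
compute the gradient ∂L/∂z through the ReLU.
∂L/∂z = 0

h = ReLU(-2) = 0
Since z < 0: ∂h/∂z = 0
∂L/∂z = ∂L/∂h · ∂h/∂z = 2 × 0 = 0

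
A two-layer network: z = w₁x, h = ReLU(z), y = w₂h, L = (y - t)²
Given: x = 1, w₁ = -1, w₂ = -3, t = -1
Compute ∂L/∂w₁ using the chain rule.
∂L/∂w₁ = 0

Forward pass:
z = w₁x = -1×1 = -1
h = ReLU(-1) = 0
y = w₂h = -3×0 = 0

Backward pass:
∂L/∂y = 2(y - t) = 2(0 - -1) = 2
∂y/∂h = w₂ = -3
∂h/∂z = 0 (ReLU derivative)
∂z/∂w₁ = x = 1

∂L/∂w₁ = 2 × -3 × 0 × 1 = 0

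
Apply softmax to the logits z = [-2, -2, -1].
p = [0.2119, 0.2119, 0.5761]

exp(z) = [0.1353, 0.1353, 0.3679]
Sum = 0.6386
p = [0.2119, 0.2119, 0.5761]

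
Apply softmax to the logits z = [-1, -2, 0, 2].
p = [0.0414, 0.0152, 0.1125, 0.831]

exp(z) = [0.3679, 0.1353, 1, 7.389]
Sum = 8.892
p = [0.0414, 0.0152, 0.1125, 0.831]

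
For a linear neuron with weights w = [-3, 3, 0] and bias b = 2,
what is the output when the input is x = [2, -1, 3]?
y = -7

y = (-3)(2) + (3)(-1) + (0)(3) + 2 = -7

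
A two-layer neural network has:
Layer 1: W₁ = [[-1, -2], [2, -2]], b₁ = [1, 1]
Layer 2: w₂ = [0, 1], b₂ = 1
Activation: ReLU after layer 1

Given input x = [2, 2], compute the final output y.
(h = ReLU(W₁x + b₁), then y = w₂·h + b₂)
y = 2

Layer 1 pre-activation: z₁ = [-5, 1]
After ReLU: h = [0, 1]
Layer 2 output: y = 0×0 + 1×1 + 1 = 2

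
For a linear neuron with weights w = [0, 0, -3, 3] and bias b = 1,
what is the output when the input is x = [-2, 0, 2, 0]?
y = -5

y = (0)(-2) + (0)(0) + (-3)(2) + (3)(0) + 1 = -5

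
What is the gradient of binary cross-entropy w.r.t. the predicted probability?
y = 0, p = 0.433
∂L/∂p = 1.764

∂L/∂p = -y/p + (1-y)/(1-p) = 0 + 1/0.567 = 1.764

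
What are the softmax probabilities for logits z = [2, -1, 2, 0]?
p = [0.4576, 0.0228, 0.4576, 0.0619]

exp(z) = [7.389, 0.3679, 7.389, 1]
Sum = 16.15
p = [0.4576, 0.0228, 0.4576, 0.0619]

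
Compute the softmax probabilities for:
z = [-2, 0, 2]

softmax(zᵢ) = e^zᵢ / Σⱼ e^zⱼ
p = [0.0159, 0.1173, 0.8668]

exp(z) = [0.1353, 1, 7.389]
Sum = 8.524
p = [0.0159, 0.1173, 0.8668]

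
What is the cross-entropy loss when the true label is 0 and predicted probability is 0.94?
L = 2.813

L = -0·log(0.94) - 1·log(0.06) = -log(0.06) = 2.813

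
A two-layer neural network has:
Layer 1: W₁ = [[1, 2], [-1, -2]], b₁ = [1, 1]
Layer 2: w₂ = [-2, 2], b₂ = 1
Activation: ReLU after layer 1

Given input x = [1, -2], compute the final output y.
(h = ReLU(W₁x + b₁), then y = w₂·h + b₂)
y = 9

Layer 1 pre-activation: z₁ = [-2, 4]
After ReLU: h = [0, 4]
Layer 2 output: y = -2×0 + 2×4 + 1 = 9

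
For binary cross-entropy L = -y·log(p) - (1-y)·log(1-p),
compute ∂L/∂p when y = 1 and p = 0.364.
∂L/∂p = -2.747

∂L/∂p = -y/p + (1-y)/(1-p) = -1/0.364 + 0 = -2.747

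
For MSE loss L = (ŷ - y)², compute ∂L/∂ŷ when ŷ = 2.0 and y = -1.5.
∂L/∂ŷ = 7.0

∂L/∂ŷ = 2(ŷ - y) = 2(2.0 - -1.5) = 2(3.5) = 7.0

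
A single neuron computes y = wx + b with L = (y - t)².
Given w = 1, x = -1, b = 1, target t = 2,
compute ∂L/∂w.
∂L/∂w = 4

y = wx + b = (1)(-1) + 1 = 0
∂L/∂y = 2(y - t) = 2(0 - 2) = -4
∂y/∂w = x = -1
∂L/∂w = ∂L/∂y · ∂y/∂w = -4 × -1 = 4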